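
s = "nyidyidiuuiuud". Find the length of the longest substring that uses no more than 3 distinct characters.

9

[n] 1 distinct, len 1
[n, y] 2 distinct, len 2
[n, y, i] 3 distinct, len 3
[y, i, d] 3 distinct, len 3
[y, i, d, y] 3 distinct, len 4
[y, i, d, y, i] 3 distinct, len 5
[y, i, d, y, i, d] 3 distinct, len 6
[y, i, d, y, i, d, i] 3 distinct, len 7
[i, d, i, u] 3 distinct, len 4
[i, d, i, u, u] 3 distinct, len 5
[i, d, i, u, u, i] 3 distinct, len 6
[i, d, i, u, u, i, u] 3 distinct, len 7
[i, d, i, u, u, i, u, u] 3 distinct, len 8
[i, d, i, u, u, i, u, u, d] 3 distinct, len 9
Longest length with ≤3 distinct: 9.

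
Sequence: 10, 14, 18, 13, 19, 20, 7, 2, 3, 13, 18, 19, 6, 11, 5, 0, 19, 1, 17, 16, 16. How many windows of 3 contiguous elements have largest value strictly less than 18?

[10, 14, 18] → max 18
[14, 18, 13] → max 18
[18, 13, 19] → max 19
[13, 19, 20] → max 20
[19, 20, 7] → max 20
[20, 7, 2] → max 20
[7, 2, 3] → max 7  < 18 ✓
[2, 3, 13] → max 13  < 18 ✓
[3, 13, 18] → max 18
[13, 18, 19] → max 19
[18, 19, 6] → max 19
[19, 6, 11] → max 19
[6, 11, 5] → max 11  < 18 ✓
[11, 5, 0] → max 11  < 18 ✓
[5, 0, 19] → max 19
[0, 19, 1] → max 19
[19, 1, 17] → max 19
[1, 17, 16] → max 17  < 18 ✓
[17, 16, 16] → max 17  < 18 ✓
6 windows satisfy the condition.

6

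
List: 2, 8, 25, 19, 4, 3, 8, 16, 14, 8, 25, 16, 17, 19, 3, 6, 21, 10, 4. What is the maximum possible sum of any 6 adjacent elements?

99

[2, 8, 25, 19, 4, 3] → sum 61
[8, 25, 19, 4, 3, 8] → sum 67
[25, 19, 4, 3, 8, 16] → sum 75
[19, 4, 3, 8, 16, 14] → sum 64
[4, 3, 8, 16, 14, 8] → sum 53
[3, 8, 16, 14, 8, 25] → sum 74
[8, 16, 14, 8, 25, 16] → sum 87
[16, 14, 8, 25, 16, 17] → sum 96
[14, 8, 25, 16, 17, 19] → sum 99
[8, 25, 16, 17, 19, 3] → sum 88
[25, 16, 17, 19, 3, 6] → sum 86
[16, 17, 19, 3, 6, 21] → sum 82
[17, 19, 3, 6, 21, 10] → sum 76
[19, 3, 6, 21, 10, 4] → sum 63
Maximum of these is 99.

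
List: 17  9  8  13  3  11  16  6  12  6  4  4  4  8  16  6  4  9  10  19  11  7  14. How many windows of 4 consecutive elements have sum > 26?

17

17 9 8 13 → sum 47  > 26 ✓
9 8 13 3 → sum 33  > 26 ✓
8 13 3 11 → sum 35  > 26 ✓
13 3 11 16 → sum 43  > 26 ✓
3 11 16 6 → sum 36  > 26 ✓
11 16 6 12 → sum 45  > 26 ✓
16 6 12 6 → sum 40  > 26 ✓
6 12 6 4 → sum 28  > 26 ✓
12 6 4 4 → sum 26
6 4 4 4 → sum 18
4 4 4 8 → sum 20
4 4 8 16 → sum 32  > 26 ✓
4 8 16 6 → sum 34  > 26 ✓
8 16 6 4 → sum 34  > 26 ✓
16 6 4 9 → sum 35  > 26 ✓
6 4 9 10 → sum 29  > 26 ✓
4 9 10 19 → sum 42  > 26 ✓
9 10 19 11 → sum 49  > 26 ✓
10 19 11 7 → sum 47  > 26 ✓
19 11 7 14 → sum 51  > 26 ✓
17 windows satisfy the condition.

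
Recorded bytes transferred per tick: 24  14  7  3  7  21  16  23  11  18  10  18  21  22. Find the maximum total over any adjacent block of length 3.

61

(24, 14, 7) → sum 45
(14, 7, 3) → sum 24
(7, 3, 7) → sum 17
(3, 7, 21) → sum 31
(7, 21, 16) → sum 44
(21, 16, 23) → sum 60
(16, 23, 11) → sum 50
(23, 11, 18) → sum 52
(11, 18, 10) → sum 39
(18, 10, 18) → sum 46
(10, 18, 21) → sum 49
(18, 21, 22) → sum 61
Maximum of these is 61.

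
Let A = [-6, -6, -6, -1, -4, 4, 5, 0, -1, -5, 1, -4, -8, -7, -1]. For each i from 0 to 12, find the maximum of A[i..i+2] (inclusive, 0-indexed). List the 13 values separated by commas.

-6, -1, -1, 4, 5, 5, 5, 0, 1, 1, 1, -4, -1

(-6, -6, -6) → max -6
(-6, -6, -1) → max -1
(-6, -1, -4) → max -1
(-1, -4, 4) → max 4
(-4, 4, 5) → max 5
(4, 5, 0) → max 5
(5, 0, -1) → max 5
(0, -1, -5) → max 0
(-1, -5, 1) → max 1
(-5, 1, -4) → max 1
(1, -4, -8) → max 1
(-4, -8, -7) → max -4
(-8, -7, -1) → max -1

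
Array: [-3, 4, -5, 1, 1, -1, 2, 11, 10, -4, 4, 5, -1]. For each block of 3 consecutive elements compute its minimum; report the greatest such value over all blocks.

2

-3 4 -5 → min -5
4 -5 1 → min -5
-5 1 1 → min -5
1 1 -1 → min -1
1 -1 2 → min -1
-1 2 11 → min -1
2 11 10 → min 2
11 10 -4 → min -4
10 -4 4 → min -4
-4 4 5 → min -4
4 5 -1 → min -1
Greatest of these is 2.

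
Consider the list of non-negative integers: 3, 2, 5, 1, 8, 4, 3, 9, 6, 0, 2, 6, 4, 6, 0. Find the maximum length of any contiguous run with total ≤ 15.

→ 3: sum 3, len 1
→ 2: sum 5, len 2
→ 5: sum 10, len 3
→ 1: sum 11, len 4
→ 8 (dropped 3, 2): sum 14, len 3
→ 4 (dropped 5): sum 13, len 3
→ 3 (dropped 1): sum 15, len 3
→ 9 (dropped 8, 4): sum 12, len 2
→ 6 (dropped 3): sum 15, len 2
→ 0: sum 15, len 3
→ 2 (dropped 9): sum 8, len 3
→ 6: sum 14, len 4
→ 4 (dropped 6): sum 12, len 4
→ 6 (dropped 0, 2, 6): sum 10, len 2
→ 0: sum 10, len 3
Longest length seen: 4.

4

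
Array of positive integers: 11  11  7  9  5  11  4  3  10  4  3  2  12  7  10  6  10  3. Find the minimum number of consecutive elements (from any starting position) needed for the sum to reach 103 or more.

15

add 11: running sum 11 < 103
add 11: running sum 22 < 103
add 7: running sum 29 < 103
add 9: running sum 38 < 103
add 5: running sum 43 < 103
add 11: running sum 54 < 103
add 4: running sum 58 < 103
add 3: running sum 61 < 103
add 10: running sum 71 < 103
add 4: running sum 75 < 103
add 3: running sum 78 < 103
add 2: running sum 80 < 103
add 12: running sum 92 < 103
add 7: running sum 99 < 103
add 10: shortest ending here [11, 11, 7, 9, 5, 11, 4, 3, 10, 4, 3, 2, 12, 7, 10] sum 109, len 15
add 6: shortest ending here [11, 7, 9, 5, 11, 4, 3, 10, 4, 3, 2, 12, 7, 10, 6] sum 104, len 15
add 10: shortest ending here [7, 9, 5, 11, 4, 3, 10, 4, 3, 2, 12, 7, 10, 6, 10] sum 103, len 15
add 3: shortest ending here [7, 9, 5, 11, 4, 3, 10, 4, 3, 2, 12, 7, 10, 6, 10, 3] sum 106, len 16
Shortest qualifying length: 15.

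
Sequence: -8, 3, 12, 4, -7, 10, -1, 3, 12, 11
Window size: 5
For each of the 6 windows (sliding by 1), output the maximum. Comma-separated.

12, 12, 12, 10, 12, 12

[-8, 3, 12, 4, -7] → max 12
[3, 12, 4, -7, 10] → max 12
[12, 4, -7, 10, -1] → max 12
[4, -7, 10, -1, 3] → max 10
[-7, 10, -1, 3, 12] → max 12
[10, -1, 3, 12, 11] → max 12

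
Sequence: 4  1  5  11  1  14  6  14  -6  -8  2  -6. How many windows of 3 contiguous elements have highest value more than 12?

5

[4, 1, 5] → max 5
[1, 5, 11] → max 11
[5, 11, 1] → max 11
[11, 1, 14] → max 14  > 12 ✓
[1, 14, 6] → max 14  > 12 ✓
[14, 6, 14] → max 14  > 12 ✓
[6, 14, -6] → max 14  > 12 ✓
[14, -6, -8] → max 14  > 12 ✓
[-6, -8, 2] → max 2
[-8, 2, -6] → max 2
5 windows satisfy the condition.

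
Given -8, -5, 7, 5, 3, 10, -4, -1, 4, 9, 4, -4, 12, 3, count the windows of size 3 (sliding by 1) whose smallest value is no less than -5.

11

[-8, -5, 7] → min -8
[-5, 7, 5] → min -5  ≥ -5 ✓
[7, 5, 3] → min 3  ≥ -5 ✓
[5, 3, 10] → min 3  ≥ -5 ✓
[3, 10, -4] → min -4  ≥ -5 ✓
[10, -4, -1] → min -4  ≥ -5 ✓
[-4, -1, 4] → min -4  ≥ -5 ✓
[-1, 4, 9] → min -1  ≥ -5 ✓
[4, 9, 4] → min 4  ≥ -5 ✓
[9, 4, -4] → min -4  ≥ -5 ✓
[4, -4, 12] → min -4  ≥ -5 ✓
[-4, 12, 3] → min -4  ≥ -5 ✓
11 windows satisfy the condition.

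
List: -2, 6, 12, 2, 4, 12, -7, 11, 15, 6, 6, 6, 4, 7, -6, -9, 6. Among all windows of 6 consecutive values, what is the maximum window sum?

48

Each size-6 window and its sum:
[-2, 6, 12, 2, 4, 12] → sum 34
[6, 12, 2, 4, 12, -7] → sum 29
[12, 2, 4, 12, -7, 11] → sum 34
[2, 4, 12, -7, 11, 15] → sum 37
[4, 12, -7, 11, 15, 6] → sum 41
[12, -7, 11, 15, 6, 6] → sum 43
[-7, 11, 15, 6, 6, 6] → sum 37
[11, 15, 6, 6, 6, 4] → sum 48
[15, 6, 6, 6, 4, 7] → sum 44
[6, 6, 6, 4, 7, -6] → sum 23
[6, 6, 4, 7, -6, -9] → sum 8
[6, 4, 7, -6, -9, 6] → sum 8
Maximum of these is 48.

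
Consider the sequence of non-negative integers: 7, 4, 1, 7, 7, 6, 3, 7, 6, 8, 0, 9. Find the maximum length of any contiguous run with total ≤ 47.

Extend to the right; shrink from the left whenever the sum exceeds 47:
add 7: [7] sum 7, len 1
add 4: [7, 4] sum 11, len 2
add 1: [7, 4, 1] sum 12, len 3
add 7: [7, 4, 1, 7] sum 19, len 4
add 7: [7, 4, 1, 7, 7] sum 26, len 5
add 6: [7, 4, 1, 7, 7, 6] sum 32, len 6
add 3: [7, 4, 1, 7, 7, 6, 3] sum 35, len 7
add 7: [7, 4, 1, 7, 7, 6, 3, 7] sum 42, len 8
add 6: [4, 1, 7, 7, 6, 3, 7, 6] sum 41, len 8
add 8: [1, 7, 7, 6, 3, 7, 6, 8] sum 45, len 8
add 0: [1, 7, 7, 6, 3, 7, 6, 8, 0] sum 45, len 9
add 9: [7, 6, 3, 7, 6, 8, 0, 9] sum 46, len 8
Longest length seen: 9.

9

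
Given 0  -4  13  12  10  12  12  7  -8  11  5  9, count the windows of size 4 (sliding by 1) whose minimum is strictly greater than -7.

5

(0, -4, 13, 12) → min -4  > -7 ✓
(-4, 13, 12, 10) → min -4  > -7 ✓
(13, 12, 10, 12) → min 10  > -7 ✓
(12, 10, 12, 12) → min 10  > -7 ✓
(10, 12, 12, 7) → min 7  > -7 ✓
(12, 12, 7, -8) → min -8
(12, 7, -8, 11) → min -8
(7, -8, 11, 5) → min -8
(-8, 11, 5, 9) → min -8
5 windows satisfy the condition.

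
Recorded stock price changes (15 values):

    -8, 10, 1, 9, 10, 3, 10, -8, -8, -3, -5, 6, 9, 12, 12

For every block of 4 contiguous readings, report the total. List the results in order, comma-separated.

Sliding a size-4 window across the 15 values:
[-8, 10, 1, 9] → sum 12
[10, 1, 9, 10] → sum 30
[1, 9, 10, 3] → sum 23
[9, 10, 3, 10] → sum 32
[10, 3, 10, -8] → sum 15
[3, 10, -8, -8] → sum -3
[10, -8, -8, -3] → sum -9
[-8, -8, -3, -5] → sum -24
[-8, -3, -5, 6] → sum -10
[-3, -5, 6, 9] → sum 7
[-5, 6, 9, 12] → sum 22
[6, 9, 12, 12] → sum 39

12, 30, 23, 32, 15, -3, -9, -24, -10, 7, 22, 39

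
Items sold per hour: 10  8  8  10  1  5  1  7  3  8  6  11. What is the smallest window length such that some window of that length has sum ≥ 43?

Extend right; whenever the sum reaches 43, record the length and shrink from the left:
add 10: running sum 10 < 43
add 8: running sum 18 < 43
add 8: running sum 26 < 43
add 10: running sum 36 < 43
add 1: running sum 37 < 43
add 5: running sum 42 < 43
add 1: shortest ending here [10, 8, 8, 10, 1, 5, 1] sum 43, len 7
add 7: shortest ending here [10, 8, 8, 10, 1, 5, 1, 7] sum 50, len 8
add 3: shortest ending here [8, 8, 10, 1, 5, 1, 7, 3] sum 43, len 8
add 8: shortest ending here [8, 10, 1, 5, 1, 7, 3, 8] sum 43, len 8
add 6: shortest ending here [8, 10, 1, 5, 1, 7, 3, 8, 6] sum 49, len 9
add 11: shortest ending here [10, 1, 5, 1, 7, 3, 8, 6, 11] sum 52, len 9
Shortest qualifying length: 7.

7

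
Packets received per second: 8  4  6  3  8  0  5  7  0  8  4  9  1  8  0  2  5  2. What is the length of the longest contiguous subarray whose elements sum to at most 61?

14

Extend to the right; shrink from the left whenever the sum exceeds 61:
[8] sum 8 len 1
[8, 4] sum 12 len 2
[8, 4, 6] sum 18 len 3
[8, 4, 6, 3] sum 21 len 4
[8, 4, 6, 3, 8] sum 29 len 5
[8, 4, 6, 3, 8, 0] sum 29 len 6
[8, 4, 6, 3, 8, 0, 5] sum 34 len 7
[8, 4, 6, 3, 8, 0, 5, 7] sum 41 len 8
[8, 4, 6, 3, 8, 0, 5, 7, 0] sum 41 len 9
[8, 4, 6, 3, 8, 0, 5, 7, 0, 8] sum 49 len 10
[8, 4, 6, 3, 8, 0, 5, 7, 0, 8, 4] sum 53 len 11
[4, 6, 3, 8, 0, 5, 7, 0, 8, 4, 9] sum 54 len 11
[4, 6, 3, 8, 0, 5, 7, 0, 8, 4, 9, 1] sum 55 len 12
[6, 3, 8, 0, 5, 7, 0, 8, 4, 9, 1, 8] sum 59 len 12
[6, 3, 8, 0, 5, 7, 0, 8, 4, 9, 1, 8, 0] sum 59 len 13
[6, 3, 8, 0, 5, 7, 0, 8, 4, 9, 1, 8, 0, 2] sum 61 len 14
[3, 8, 0, 5, 7, 0, 8, 4, 9, 1, 8, 0, 2, 5] sum 60 len 14
[8, 0, 5, 7, 0, 8, 4, 9, 1, 8, 0, 2, 5, 2] sum 59 len 14
Longest length seen: 14.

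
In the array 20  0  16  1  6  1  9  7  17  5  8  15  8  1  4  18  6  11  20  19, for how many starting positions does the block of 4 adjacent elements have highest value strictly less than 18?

11

[20, 0, 16, 1] → max 20
[0, 16, 1, 6] → max 16  < 18 ✓
[16, 1, 6, 1] → max 16  < 18 ✓
[1, 6, 1, 9] → max 9  < 18 ✓
[6, 1, 9, 7] → max 9  < 18 ✓
[1, 9, 7, 17] → max 17  < 18 ✓
[9, 7, 17, 5] → max 17  < 18 ✓
[7, 17, 5, 8] → max 17  < 18 ✓
[17, 5, 8, 15] → max 17  < 18 ✓
[5, 8, 15, 8] → max 15  < 18 ✓
[8, 15, 8, 1] → max 15  < 18 ✓
[15, 8, 1, 4] → max 15  < 18 ✓
[8, 1, 4, 18] → max 18
[1, 4, 18, 6] → max 18
[4, 18, 6, 11] → max 18
[18, 6, 11, 20] → max 20
[6, 11, 20, 19] → max 20
11 windows satisfy the condition.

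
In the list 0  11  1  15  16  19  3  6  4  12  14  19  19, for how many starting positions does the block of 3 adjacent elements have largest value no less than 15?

7

[0, 11, 1] → max 11
[11, 1, 15] → max 15  ≥ 15 ✓
[1, 15, 16] → max 16  ≥ 15 ✓
[15, 16, 19] → max 19  ≥ 15 ✓
[16, 19, 3] → max 19  ≥ 15 ✓
[19, 3, 6] → max 19  ≥ 15 ✓
[3, 6, 4] → max 6
[6, 4, 12] → max 12
[4, 12, 14] → max 14
[12, 14, 19] → max 19  ≥ 15 ✓
[14, 19, 19] → max 19  ≥ 15 ✓
7 windows satisfy the condition.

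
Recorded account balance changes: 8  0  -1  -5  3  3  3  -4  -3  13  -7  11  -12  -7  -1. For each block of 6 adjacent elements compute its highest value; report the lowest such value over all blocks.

3

(8, 0, -1, -5, 3, 3) → max 8
(0, -1, -5, 3, 3, 3) → max 3
(-1, -5, 3, 3, 3, -4) → max 3
(-5, 3, 3, 3, -4, -3) → max 3
(3, 3, 3, -4, -3, 13) → max 13
(3, 3, -4, -3, 13, -7) → max 13
(3, -4, -3, 13, -7, 11) → max 13
(-4, -3, 13, -7, 11, -12) → max 13
(-3, 13, -7, 11, -12, -7) → max 13
(13, -7, 11, -12, -7, -1) → max 13
Lowest of these is 3.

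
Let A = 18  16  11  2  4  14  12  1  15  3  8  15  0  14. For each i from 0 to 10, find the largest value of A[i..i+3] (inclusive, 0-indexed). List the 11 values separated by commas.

Sliding a size-4 window across the 14 values:
(18, 16, 11, 2) → max 18
(16, 11, 2, 4) → max 16
(11, 2, 4, 14) → max 14
(2, 4, 14, 12) → max 14
(4, 14, 12, 1) → max 14
(14, 12, 1, 15) → max 15
(12, 1, 15, 3) → max 15
(1, 15, 3, 8) → max 15
(15, 3, 8, 15) → max 15
(3, 8, 15, 0) → max 15
(8, 15, 0, 14) → max 15

18, 16, 14, 14, 14, 15, 15, 15, 15, 15, 15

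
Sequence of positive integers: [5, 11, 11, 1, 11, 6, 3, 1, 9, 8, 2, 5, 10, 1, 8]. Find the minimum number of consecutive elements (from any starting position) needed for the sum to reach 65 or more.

add 5: running sum 5 < 65
add 11: running sum 16 < 65
add 11: running sum 27 < 65
add 1: running sum 28 < 65
add 11: running sum 39 < 65
add 6: running sum 45 < 65
add 3: running sum 48 < 65
add 1: running sum 49 < 65
add 9: running sum 58 < 65
end 9: [5, 11, 11, 1, 11, 6, 3, 1, 9, 8] sum 66, len 10
end 10: [5, 11, 11, 1, 11, 6, 3, 1, 9, 8, 2] sum 68, len 11
end 11: [11, 11, 1, 11, 6, 3, 1, 9, 8, 2, 5] sum 68, len 11
end 12: [11, 1, 11, 6, 3, 1, 9, 8, 2, 5, 10] sum 67, len 11
end 13: [11, 1, 11, 6, 3, 1, 9, 8, 2, 5, 10, 1] sum 68, len 12
end 14: [1, 11, 6, 3, 1, 9, 8, 2, 5, 10, 1, 8] sum 65, len 12
Shortest qualifying length: 10.

10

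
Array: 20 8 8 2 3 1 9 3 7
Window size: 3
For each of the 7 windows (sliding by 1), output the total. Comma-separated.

Sliding a size-3 window across the 9 values:
20 8 8 → sum 36
8 8 2 → sum 18
8 2 3 → sum 13
2 3 1 → sum 6
3 1 9 → sum 13
1 9 3 → sum 13
9 3 7 → sum 19

36, 18, 13, 6, 13, 13, 19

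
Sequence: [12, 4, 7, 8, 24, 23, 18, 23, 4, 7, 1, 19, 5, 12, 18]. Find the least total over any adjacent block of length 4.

31

(12, 4, 7, 8) → sum 31
(4, 7, 8, 24) → sum 43
(7, 8, 24, 23) → sum 62
(8, 24, 23, 18) → sum 73
(24, 23, 18, 23) → sum 88
(23, 18, 23, 4) → sum 68
(18, 23, 4, 7) → sum 52
(23, 4, 7, 1) → sum 35
(4, 7, 1, 19) → sum 31
(7, 1, 19, 5) → sum 32
(1, 19, 5, 12) → sum 37
(19, 5, 12, 18) → sum 54
Least of these is 31.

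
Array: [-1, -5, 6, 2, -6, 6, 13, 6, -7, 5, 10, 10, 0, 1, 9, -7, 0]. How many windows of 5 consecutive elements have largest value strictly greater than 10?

5

[-1, -5, 6, 2, -6] → max 6
[-5, 6, 2, -6, 6] → max 6
[6, 2, -6, 6, 13] → max 13  > 10 ✓
[2, -6, 6, 13, 6] → max 13  > 10 ✓
[-6, 6, 13, 6, -7] → max 13  > 10 ✓
[6, 13, 6, -7, 5] → max 13  > 10 ✓
[13, 6, -7, 5, 10] → max 13  > 10 ✓
[6, -7, 5, 10, 10] → max 10
[-7, 5, 10, 10, 0] → max 10
[5, 10, 10, 0, 1] → max 10
[10, 10, 0, 1, 9] → max 10
[10, 0, 1, 9, -7] → max 10
[0, 1, 9, -7, 0] → max 9
5 windows satisfy the condition.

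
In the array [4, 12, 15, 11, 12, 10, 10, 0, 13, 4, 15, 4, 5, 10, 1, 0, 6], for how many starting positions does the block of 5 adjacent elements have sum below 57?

11

4 12 15 11 12 → sum 54  < 57 ✓
12 15 11 12 10 → sum 60
15 11 12 10 10 → sum 58
11 12 10 10 0 → sum 43  < 57 ✓
12 10 10 0 13 → sum 45  < 57 ✓
10 10 0 13 4 → sum 37  < 57 ✓
10 0 13 4 15 → sum 42  < 57 ✓
0 13 4 15 4 → sum 36  < 57 ✓
13 4 15 4 5 → sum 41  < 57 ✓
4 15 4 5 10 → sum 38  < 57 ✓
15 4 5 10 1 → sum 35  < 57 ✓
4 5 10 1 0 → sum 20  < 57 ✓
5 10 1 0 6 → sum 22  < 57 ✓
11 windows satisfy the condition.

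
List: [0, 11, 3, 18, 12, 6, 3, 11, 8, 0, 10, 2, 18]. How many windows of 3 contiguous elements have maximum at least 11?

9

0 11 3 → max 11  ≥ 11 ✓
11 3 18 → max 18  ≥ 11 ✓
3 18 12 → max 18  ≥ 11 ✓
18 12 6 → max 18  ≥ 11 ✓
12 6 3 → max 12  ≥ 11 ✓
6 3 11 → max 11  ≥ 11 ✓
3 11 8 → max 11  ≥ 11 ✓
11 8 0 → max 11  ≥ 11 ✓
8 0 10 → max 10
0 10 2 → max 10
10 2 18 → max 18  ≥ 11 ✓
9 windows satisfy the condition.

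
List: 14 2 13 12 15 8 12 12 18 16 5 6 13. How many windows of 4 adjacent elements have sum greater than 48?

3

(14, 2, 13, 12) → sum 41
(2, 13, 12, 15) → sum 42
(13, 12, 15, 8) → sum 48
(12, 15, 8, 12) → sum 47
(15, 8, 12, 12) → sum 47
(8, 12, 12, 18) → sum 50  > 48 ✓
(12, 12, 18, 16) → sum 58  > 48 ✓
(12, 18, 16, 5) → sum 51  > 48 ✓
(18, 16, 5, 6) → sum 45
(16, 5, 6, 13) → sum 40
3 windows satisfy the condition.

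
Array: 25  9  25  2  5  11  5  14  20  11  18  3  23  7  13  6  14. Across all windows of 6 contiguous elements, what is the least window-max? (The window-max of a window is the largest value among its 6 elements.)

[25, 9, 25, 2, 5, 11] → max 25
[9, 25, 2, 5, 11, 5] → max 25
[25, 2, 5, 11, 5, 14] → max 25
[2, 5, 11, 5, 14, 20] → max 20
[5, 11, 5, 14, 20, 11] → max 20
[11, 5, 14, 20, 11, 18] → max 20
[5, 14, 20, 11, 18, 3] → max 20
[14, 20, 11, 18, 3, 23] → max 23
[20, 11, 18, 3, 23, 7] → max 23
[11, 18, 3, 23, 7, 13] → max 23
[18, 3, 23, 7, 13, 6] → max 23
[3, 23, 7, 13, 6, 14] → max 23
Least of these is 20.

20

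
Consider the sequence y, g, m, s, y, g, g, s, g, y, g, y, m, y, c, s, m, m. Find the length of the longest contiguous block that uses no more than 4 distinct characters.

add y: window [y] (1 distinct), len 1
add g: window [y, g] (2 distinct), len 2
add m: window [y, g, m] (3 distinct), len 3
add s: window [y, g, m, s] (4 distinct), len 4
add y: window [y, g, m, s, y] (4 distinct), len 5
add g: window [y, g, m, s, y, g] (4 distinct), len 6
add g: window [y, g, m, s, y, g, g] (4 distinct), len 7
add s: window [y, g, m, s, y, g, g, s] (4 distinct), len 8
add g: window [y, g, m, s, y, g, g, s, g] (4 distinct), len 9
add y: window [y, g, m, s, y, g, g, s, g, y] (4 distinct), len 10
add g: window [y, g, m, s, y, g, g, s, g, y, g] (4 distinct), len 11
add y: window [y, g, m, s, y, g, g, s, g, y, g, y] (4 distinct), len 12
add m: window [y, g, m, s, y, g, g, s, g, y, g, y, m] (4 distinct), len 13
add y: window [y, g, m, s, y, g, g, s, g, y, g, y, m, y] (4 distinct), len 14
add c: window [g, y, g, y, m, y, c] (4 distinct), len 7
add s: window [y, m, y, c, s] (4 distinct), len 5
add m: window [y, m, y, c, s, m] (4 distinct), len 6
add m: window [y, m, y, c, s, m, m] (4 distinct), len 7
Longest length with ≤4 distinct: 14.

14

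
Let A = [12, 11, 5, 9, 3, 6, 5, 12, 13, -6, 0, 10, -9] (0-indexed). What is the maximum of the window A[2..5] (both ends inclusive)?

9

Elements at indices 2..5: 5, 9, 3, 6
max(5, 9, 3, 6) = 9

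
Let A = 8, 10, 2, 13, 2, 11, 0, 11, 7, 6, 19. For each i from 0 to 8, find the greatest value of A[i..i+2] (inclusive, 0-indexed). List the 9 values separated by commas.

10, 13, 13, 13, 11, 11, 11, 11, 19

8 10 2 → max 10
10 2 13 → max 13
2 13 2 → max 13
13 2 11 → max 13
2 11 0 → max 11
11 0 11 → max 11
0 11 7 → max 11
11 7 6 → max 11
7 6 19 → max 19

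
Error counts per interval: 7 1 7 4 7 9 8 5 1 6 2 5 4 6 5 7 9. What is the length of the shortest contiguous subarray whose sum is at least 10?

Extend right; whenever the sum reaches 10, record the length and shrink from the left:
add 7: running sum 7 < 10
add 1: running sum 8 < 10
end 2: [7, 1, 7] sum 15, len 3
end 3: [7, 4] sum 11, len 2
end 4: [4, 7] sum 11, len 2
end 5: [7, 9] sum 16, len 2
end 6: [9, 8] sum 17, len 2
end 7: [8, 5] sum 13, len 2
end 8: [8, 5, 1] sum 14, len 3
end 9: [5, 1, 6] sum 12, len 3
end 10: [5, 1, 6, 2] sum 14, len 4
end 11: [6, 2, 5] sum 13, len 3
end 12: [2, 5, 4] sum 11, len 3
end 13: [4, 6] sum 10, len 2
end 14: [6, 5] sum 11, len 2
end 15: [5, 7] sum 12, len 2
end 16: [7, 9] sum 16, len 2
Shortest qualifying length: 2.

2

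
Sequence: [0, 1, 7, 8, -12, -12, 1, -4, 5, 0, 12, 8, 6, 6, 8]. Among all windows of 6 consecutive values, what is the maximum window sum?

40

0 1 7 8 -12 -12 → sum -8
1 7 8 -12 -12 1 → sum -7
7 8 -12 -12 1 -4 → sum -12
8 -12 -12 1 -4 5 → sum -14
-12 -12 1 -4 5 0 → sum -22
-12 1 -4 5 0 12 → sum 2
1 -4 5 0 12 8 → sum 22
-4 5 0 12 8 6 → sum 27
5 0 12 8 6 6 → sum 37
0 12 8 6 6 8 → sum 40
Maximum of these is 40.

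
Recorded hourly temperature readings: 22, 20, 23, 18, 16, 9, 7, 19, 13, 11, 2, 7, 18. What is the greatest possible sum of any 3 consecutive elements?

(22, 20, 23) → sum 65
(20, 23, 18) → sum 61
(23, 18, 16) → sum 57
(18, 16, 9) → sum 43
(16, 9, 7) → sum 32
(9, 7, 19) → sum 35
(7, 19, 13) → sum 39
(19, 13, 11) → sum 43
(13, 11, 2) → sum 26
(11, 2, 7) → sum 20
(2, 7, 18) → sum 27
Greatest of these is 65.

65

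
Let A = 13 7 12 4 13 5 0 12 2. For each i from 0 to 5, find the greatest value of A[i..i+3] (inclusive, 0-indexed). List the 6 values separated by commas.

13, 13, 13, 13, 13, 12

13 7 12 4 → max 13
7 12 4 13 → max 13
12 4 13 5 → max 13
4 13 5 0 → max 13
13 5 0 12 → max 13
5 0 12 2 → max 12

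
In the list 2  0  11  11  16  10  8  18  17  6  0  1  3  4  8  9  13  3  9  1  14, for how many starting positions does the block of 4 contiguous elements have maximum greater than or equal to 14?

[2, 0, 11, 11] → max 11
[0, 11, 11, 16] → max 16  ≥ 14 ✓
[11, 11, 16, 10] → max 16  ≥ 14 ✓
[11, 16, 10, 8] → max 16  ≥ 14 ✓
[16, 10, 8, 18] → max 18  ≥ 14 ✓
[10, 8, 18, 17] → max 18  ≥ 14 ✓
[8, 18, 17, 6] → max 18  ≥ 14 ✓
[18, 17, 6, 0] → max 18  ≥ 14 ✓
[17, 6, 0, 1] → max 17  ≥ 14 ✓
[6, 0, 1, 3] → max 6
[0, 1, 3, 4] → max 4
[1, 3, 4, 8] → max 8
[3, 4, 8, 9] → max 9
[4, 8, 9, 13] → max 13
[8, 9, 13, 3] → max 13
[9, 13, 3, 9] → max 13
[13, 3, 9, 1] → max 13
[3, 9, 1, 14] → max 14  ≥ 14 ✓
9 windows satisfy the condition.

9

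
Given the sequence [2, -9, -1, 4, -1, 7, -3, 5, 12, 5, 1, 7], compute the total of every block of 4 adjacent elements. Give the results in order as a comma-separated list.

(2, -9, -1, 4) → sum -4
(-9, -1, 4, -1) → sum -7
(-1, 4, -1, 7) → sum 9
(4, -1, 7, -3) → sum 7
(-1, 7, -3, 5) → sum 8
(7, -3, 5, 12) → sum 21
(-3, 5, 12, 5) → sum 19
(5, 12, 5, 1) → sum 23
(12, 5, 1, 7) → sum 25

-4, -7, 9, 7, 8, 21, 19, 23, 25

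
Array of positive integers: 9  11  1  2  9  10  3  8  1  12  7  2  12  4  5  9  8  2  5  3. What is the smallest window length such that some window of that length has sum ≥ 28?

add 9: running sum 9 < 28
add 11: running sum 20 < 28
add 1: running sum 21 < 28
add 2: running sum 23 < 28
end 4: [9, 11, 1, 2, 9] sum 32, len 5
end 5: [11, 1, 2, 9, 10] sum 33, len 5
end 6: [11, 1, 2, 9, 10, 3] sum 36, len 6
end 7: [9, 10, 3, 8] sum 30, len 4
end 8: [9, 10, 3, 8, 1] sum 31, len 5
end 9: [10, 3, 8, 1, 12] sum 34, len 5
end 10: [8, 1, 12, 7] sum 28, len 4
end 11: [8, 1, 12, 7, 2] sum 30, len 5
end 12: [12, 7, 2, 12] sum 33, len 4
end 13: [12, 7, 2, 12, 4] sum 37, len 5
end 14: [7, 2, 12, 4, 5] sum 30, len 5
end 15: [12, 4, 5, 9] sum 30, len 4
end 16: [12, 4, 5, 9, 8] sum 38, len 5
end 17: [4, 5, 9, 8, 2] sum 28, len 5
end 18: [5, 9, 8, 2, 5] sum 29, len 5
end 19: [5, 9, 8, 2, 5, 3] sum 32, len 6
Shortest qualifying length: 4.

4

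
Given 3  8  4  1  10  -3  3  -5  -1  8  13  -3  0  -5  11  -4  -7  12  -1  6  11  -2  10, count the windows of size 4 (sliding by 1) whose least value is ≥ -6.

16

(3, 8, 4, 1) → min 1  ≥ -6 ✓
(8, 4, 1, 10) → min 1  ≥ -6 ✓
(4, 1, 10, -3) → min -3  ≥ -6 ✓
(1, 10, -3, 3) → min -3  ≥ -6 ✓
(10, -3, 3, -5) → min -5  ≥ -6 ✓
(-3, 3, -5, -1) → min -5  ≥ -6 ✓
(3, -5, -1, 8) → min -5  ≥ -6 ✓
(-5, -1, 8, 13) → min -5  ≥ -6 ✓
(-1, 8, 13, -3) → min -3  ≥ -6 ✓
(8, 13, -3, 0) → min -3  ≥ -6 ✓
(13, -3, 0, -5) → min -5  ≥ -6 ✓
(-3, 0, -5, 11) → min -5  ≥ -6 ✓
(0, -5, 11, -4) → min -5  ≥ -6 ✓
(-5, 11, -4, -7) → min -7
(11, -4, -7, 12) → min -7
(-4, -7, 12, -1) → min -7
(-7, 12, -1, 6) → min -7
(12, -1, 6, 11) → min -1  ≥ -6 ✓
(-1, 6, 11, -2) → min -2  ≥ -6 ✓
(6, 11, -2, 10) → min -2  ≥ -6 ✓
16 windows satisfy the condition.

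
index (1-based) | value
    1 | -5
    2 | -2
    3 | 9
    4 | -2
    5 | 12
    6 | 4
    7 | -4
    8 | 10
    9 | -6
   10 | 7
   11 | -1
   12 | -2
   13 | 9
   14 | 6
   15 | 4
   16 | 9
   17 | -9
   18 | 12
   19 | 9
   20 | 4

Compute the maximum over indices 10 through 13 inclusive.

9

Elements at indices 10..13: 7, -1, -2, 9
max(7, -1, -2, 9) = 9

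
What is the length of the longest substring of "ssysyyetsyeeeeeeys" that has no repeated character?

4

[s] len 1
[s] len 1
[s, y] len 2
[y, s] len 2
[s, y] len 2
[y] len 1
[y, e] len 2
[y, e, t] len 3
[y, e, t, s] len 4
[e, t, s, y] len 4
[t, s, y, e] len 4
[e] len 1
[e] len 1
[e] len 1
[e] len 1
[e] len 1
[e, y] len 2
[e, y, s] len 3
Longest all-distinct length: 4.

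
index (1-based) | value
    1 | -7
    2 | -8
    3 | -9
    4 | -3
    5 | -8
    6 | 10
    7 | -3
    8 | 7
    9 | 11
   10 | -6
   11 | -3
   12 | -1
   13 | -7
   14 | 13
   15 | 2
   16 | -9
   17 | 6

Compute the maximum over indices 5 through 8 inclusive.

Elements at indices 5..8: -8, 10, -3, 7
max(-8, 10, -3, 7) = 10

10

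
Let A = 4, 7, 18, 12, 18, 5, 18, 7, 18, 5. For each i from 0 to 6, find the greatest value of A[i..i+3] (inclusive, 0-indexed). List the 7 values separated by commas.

18, 18, 18, 18, 18, 18, 18

Sliding a size-4 window across the 10 values:
(4, 7, 18, 12) → max 18
(7, 18, 12, 18) → max 18
(18, 12, 18, 5) → max 18
(12, 18, 5, 18) → max 18
(18, 5, 18, 7) → max 18
(5, 18, 7, 18) → max 18
(18, 7, 18, 5) → max 18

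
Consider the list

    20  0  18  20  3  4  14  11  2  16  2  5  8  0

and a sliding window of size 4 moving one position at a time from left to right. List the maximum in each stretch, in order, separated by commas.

Sliding a size-4 window across the 14 values:
[20, 0, 18, 20] → max 20
[0, 18, 20, 3] → max 20
[18, 20, 3, 4] → max 20
[20, 3, 4, 14] → max 20
[3, 4, 14, 11] → max 14
[4, 14, 11, 2] → max 14
[14, 11, 2, 16] → max 16
[11, 2, 16, 2] → max 16
[2, 16, 2, 5] → max 16
[16, 2, 5, 8] → max 16
[2, 5, 8, 0] → max 8

20, 20, 20, 20, 14, 14, 16, 16, 16, 16, 8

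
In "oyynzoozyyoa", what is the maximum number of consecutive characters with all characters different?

4

add o: [o] len 1
add y: [o, y] len 2
add y (repeat y, move left end past it): [y] len 1
add n: [y, n] len 2
add z: [y, n, z] len 3
add o: [y, n, z, o] len 4
add o (repeat o, move left end past it): [o] len 1
add z: [o, z] len 2
add y: [o, z, y] len 3
add y (repeat y, move left end past it): [y] len 1
add o: [y, o] len 2
add a: [y, o, a] len 3
Longest all-distinct length: 4.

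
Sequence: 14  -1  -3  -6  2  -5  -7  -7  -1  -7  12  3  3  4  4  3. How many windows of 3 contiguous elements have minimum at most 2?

10

[14, -1, -3] → min -3  ≤ 2 ✓
[-1, -3, -6] → min -6  ≤ 2 ✓
[-3, -6, 2] → min -6  ≤ 2 ✓
[-6, 2, -5] → min -6  ≤ 2 ✓
[2, -5, -7] → min -7  ≤ 2 ✓
[-5, -7, -7] → min -7  ≤ 2 ✓
[-7, -7, -1] → min -7  ≤ 2 ✓
[-7, -1, -7] → min -7  ≤ 2 ✓
[-1, -7, 12] → min -7  ≤ 2 ✓
[-7, 12, 3] → min -7  ≤ 2 ✓
[12, 3, 3] → min 3
[3, 3, 4] → min 3
[3, 4, 4] → min 3
[4, 4, 3] → min 3
10 windows satisfy the condition.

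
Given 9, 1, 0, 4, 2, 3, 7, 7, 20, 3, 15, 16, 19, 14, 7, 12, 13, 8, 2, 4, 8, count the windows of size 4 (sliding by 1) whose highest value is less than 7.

9 1 0 4 → max 9
1 0 4 2 → max 4  < 7 ✓
0 4 2 3 → max 4  < 7 ✓
4 2 3 7 → max 7
2 3 7 7 → max 7
3 7 7 20 → max 20
7 7 20 3 → max 20
7 20 3 15 → max 20
20 3 15 16 → max 20
3 15 16 19 → max 19
15 16 19 14 → max 19
16 19 14 7 → max 19
19 14 7 12 → max 19
14 7 12 13 → max 14
7 12 13 8 → max 13
12 13 8 2 → max 13
13 8 2 4 → max 13
8 2 4 8 → max 8
2 windows satisfy the condition.

2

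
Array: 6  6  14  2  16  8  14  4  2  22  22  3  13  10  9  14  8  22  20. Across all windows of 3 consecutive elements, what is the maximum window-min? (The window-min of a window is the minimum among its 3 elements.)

Window mins for each of the 17 positions:
(6, 6, 14) → min 6
(6, 14, 2) → min 2
(14, 2, 16) → min 2
(2, 16, 8) → min 2
(16, 8, 14) → min 8
(8, 14, 4) → min 4
(14, 4, 2) → min 2
(4, 2, 22) → min 2
(2, 22, 22) → min 2
(22, 22, 3) → min 3
(22, 3, 13) → min 3
(3, 13, 10) → min 3
(13, 10, 9) → min 9
(10, 9, 14) → min 9
(9, 14, 8) → min 8
(14, 8, 22) → min 8
(8, 22, 20) → min 8
Maximum of these is 9.

9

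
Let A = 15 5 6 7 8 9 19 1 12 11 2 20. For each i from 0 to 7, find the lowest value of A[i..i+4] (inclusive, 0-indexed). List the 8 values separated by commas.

Sliding a size-5 window across the 12 values:
(15, 5, 6, 7, 8) → min 5
(5, 6, 7, 8, 9) → min 5
(6, 7, 8, 9, 19) → min 6
(7, 8, 9, 19, 1) → min 1
(8, 9, 19, 1, 12) → min 1
(9, 19, 1, 12, 11) → min 1
(19, 1, 12, 11, 2) → min 1
(1, 12, 11, 2, 20) → min 1

5, 5, 6, 1, 1, 1, 1, 1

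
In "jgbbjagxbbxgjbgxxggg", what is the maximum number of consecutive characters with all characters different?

[j] len 1
[j, g] len 2
[j, g, b] len 3
[b] len 1
[b, j] len 2
[b, j, a] len 3
[b, j, a, g] len 4
[b, j, a, g, x] len 5
[j, a, g, x, b] len 5
[b] len 1
[b, x] len 2
[b, x, g] len 3
[b, x, g, j] len 4
[x, g, j, b] len 4
[j, b, g] len 3
[j, b, g, x] len 4
[x] len 1
[x, g] len 2
[g] len 1
[g] len 1
Longest all-distinct length: 5.

5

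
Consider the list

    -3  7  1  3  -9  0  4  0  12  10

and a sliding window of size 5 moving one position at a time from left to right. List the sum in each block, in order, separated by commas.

-1, 2, -1, -2, 7, 26

Sliding a size-5 window across the 10 values:
[-3, 7, 1, 3, -9] → sum -1
[7, 1, 3, -9, 0] → sum 2
[1, 3, -9, 0, 4] → sum -1
[3, -9, 0, 4, 0] → sum -2
[-9, 0, 4, 0, 12] → sum 7
[0, 4, 0, 12, 10] → sum 26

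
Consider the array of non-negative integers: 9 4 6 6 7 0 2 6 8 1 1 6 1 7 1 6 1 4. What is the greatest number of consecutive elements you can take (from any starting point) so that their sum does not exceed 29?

9

[9] sum 9 len 1
[9, 4] sum 13 len 2
[9, 4, 6] sum 19 len 3
[9, 4, 6, 6] sum 25 len 4
[4, 6, 6, 7] sum 23 len 4
[4, 6, 6, 7, 0] sum 23 len 5
[4, 6, 6, 7, 0, 2] sum 25 len 6
[6, 6, 7, 0, 2, 6] sum 27 len 6
[6, 7, 0, 2, 6, 8] sum 29 len 6
[7, 0, 2, 6, 8, 1] sum 24 len 6
[7, 0, 2, 6, 8, 1, 1] sum 25 len 7
[0, 2, 6, 8, 1, 1, 6] sum 24 len 7
[0, 2, 6, 8, 1, 1, 6, 1] sum 25 len 8
[8, 1, 1, 6, 1, 7] sum 24 len 6
[8, 1, 1, 6, 1, 7, 1] sum 25 len 7
[1, 1, 6, 1, 7, 1, 6] sum 23 len 7
[1, 1, 6, 1, 7, 1, 6, 1] sum 24 len 8
[1, 1, 6, 1, 7, 1, 6, 1, 4] sum 28 len 9
Longest length seen: 9.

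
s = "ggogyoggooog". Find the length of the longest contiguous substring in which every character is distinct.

3

[g] len 1
[g] len 1
[g, o] len 2
[o, g] len 2
[o, g, y] len 3
[g, y, o] len 3
[y, o, g] len 3
[g] len 1
[g, o] len 2
[o] len 1
[o] len 1
[o, g] len 2
Longest all-distinct length: 3.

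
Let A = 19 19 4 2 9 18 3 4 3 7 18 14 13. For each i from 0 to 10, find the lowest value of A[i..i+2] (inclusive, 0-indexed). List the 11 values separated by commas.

19 19 4 → min 4
19 4 2 → min 2
4 2 9 → min 2
2 9 18 → min 2
9 18 3 → min 3
18 3 4 → min 3
3 4 3 → min 3
4 3 7 → min 3
3 7 18 → min 3
7 18 14 → min 7
18 14 13 → min 13

4, 2, 2, 2, 3, 3, 3, 3, 3, 7, 13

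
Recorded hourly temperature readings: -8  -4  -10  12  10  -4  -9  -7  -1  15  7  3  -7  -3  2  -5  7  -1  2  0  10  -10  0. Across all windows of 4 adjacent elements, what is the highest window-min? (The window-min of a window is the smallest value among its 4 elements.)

[-8, -4, -10, 12] → min -10
[-4, -10, 12, 10] → min -10
[-10, 12, 10, -4] → min -10
[12, 10, -4, -9] → min -9
[10, -4, -9, -7] → min -9
[-4, -9, -7, -1] → min -9
[-9, -7, -1, 15] → min -9
[-7, -1, 15, 7] → min -7
[-1, 15, 7, 3] → min -1
[15, 7, 3, -7] → min -7
[7, 3, -7, -3] → min -7
[3, -7, -3, 2] → min -7
[-7, -3, 2, -5] → min -7
[-3, 2, -5, 7] → min -5
[2, -5, 7, -1] → min -5
[-5, 7, -1, 2] → min -5
[7, -1, 2, 0] → min -1
[-1, 2, 0, 10] → min -1
[2, 0, 10, -10] → min -10
[0, 10, -10, 0] → min -10
Highest of these is -1.

-1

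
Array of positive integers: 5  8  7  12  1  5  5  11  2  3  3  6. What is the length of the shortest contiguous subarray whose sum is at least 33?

Extend right; whenever the sum reaches 33, record the length and shrink from the left:
add 5: running sum 5 < 33
add 8: running sum 13 < 33
add 7: running sum 20 < 33
add 12: running sum 32 < 33
add 1: shortest ending here [5, 8, 7, 12, 1] sum 33, len 5
add 5: shortest ending here [8, 7, 12, 1, 5] sum 33, len 5
add 5: shortest ending here [8, 7, 12, 1, 5, 5] sum 38, len 6
add 11: shortest ending here [12, 1, 5, 5, 11] sum 34, len 5
add 2: shortest ending here [12, 1, 5, 5, 11, 2] sum 36, len 6
add 3: shortest ending here [12, 1, 5, 5, 11, 2, 3] sum 39, len 7
add 3: shortest ending here [12, 1, 5, 5, 11, 2, 3, 3] sum 42, len 8
add 6: shortest ending here [5, 5, 11, 2, 3, 3, 6] sum 35, len 7
Shortest qualifying length: 5.

5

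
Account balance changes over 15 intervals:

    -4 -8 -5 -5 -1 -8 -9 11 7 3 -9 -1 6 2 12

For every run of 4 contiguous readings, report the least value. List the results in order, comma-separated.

-8, -8, -8, -9, -9, -9, -9, -9, -9, -9, -9, -1

Sliding a size-4 window across the 15 values:
[-4, -8, -5, -5] → min -8
[-8, -5, -5, -1] → min -8
[-5, -5, -1, -8] → min -8
[-5, -1, -8, -9] → min -9
[-1, -8, -9, 11] → min -9
[-8, -9, 11, 7] → min -9
[-9, 11, 7, 3] → min -9
[11, 7, 3, -9] → min -9
[7, 3, -9, -1] → min -9
[3, -9, -1, 6] → min -9
[-9, -1, 6, 2] → min -9
[-1, 6, 2, 12] → min -1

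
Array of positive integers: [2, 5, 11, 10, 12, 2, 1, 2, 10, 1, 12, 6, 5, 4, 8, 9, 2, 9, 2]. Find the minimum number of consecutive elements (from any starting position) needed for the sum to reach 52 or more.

8

Extend right; whenever the sum reaches 52, record the length and shrink from the left:
add 2: running sum 2 < 52
add 5: running sum 7 < 52
add 11: running sum 18 < 52
add 10: running sum 28 < 52
add 12: running sum 40 < 52
add 2: running sum 42 < 52
add 1: running sum 43 < 52
add 2: running sum 45 < 52
end 8: [5, 11, 10, 12, 2, 1, 2, 10] sum 53, len 8
end 9: [5, 11, 10, 12, 2, 1, 2, 10, 1] sum 54, len 9
end 10: [11, 10, 12, 2, 1, 2, 10, 1, 12] sum 61, len 9
end 11: [10, 12, 2, 1, 2, 10, 1, 12, 6] sum 56, len 9
end 12: [10, 12, 2, 1, 2, 10, 1, 12, 6, 5] sum 61, len 10
end 13: [12, 2, 1, 2, 10, 1, 12, 6, 5, 4] sum 55, len 10
end 14: [12, 2, 1, 2, 10, 1, 12, 6, 5, 4, 8] sum 63, len 11
end 15: [10, 1, 12, 6, 5, 4, 8, 9] sum 55, len 8
end 16: [10, 1, 12, 6, 5, 4, 8, 9, 2] sum 57, len 9
end 17: [12, 6, 5, 4, 8, 9, 2, 9] sum 55, len 8
end 18: [12, 6, 5, 4, 8, 9, 2, 9, 2] sum 57, len 9
Shortest qualifying length: 8.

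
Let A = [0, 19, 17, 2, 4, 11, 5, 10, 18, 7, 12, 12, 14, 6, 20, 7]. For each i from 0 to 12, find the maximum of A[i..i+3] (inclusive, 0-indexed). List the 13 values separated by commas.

Sliding a size-4 window across the 16 values:
0 19 17 2 → max 19
19 17 2 4 → max 19
17 2 4 11 → max 17
2 4 11 5 → max 11
4 11 5 10 → max 11
11 5 10 18 → max 18
5 10 18 7 → max 18
10 18 7 12 → max 18
18 7 12 12 → max 18
7 12 12 14 → max 14
12 12 14 6 → max 14
12 14 6 20 → max 20
14 6 20 7 → max 20

19, 19, 17, 11, 11, 18, 18, 18, 18, 14, 14, 20, 20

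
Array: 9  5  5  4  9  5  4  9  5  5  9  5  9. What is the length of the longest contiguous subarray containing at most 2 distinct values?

6

add 9: window [9] (1 distinct), len 1
add 5: window [9, 5] (2 distinct), len 2
add 5: window [9, 5, 5] (2 distinct), len 3
add 4: window [5, 5, 4] (2 distinct), len 3
add 9: window [4, 9] (2 distinct), len 2
add 5: window [9, 5] (2 distinct), len 2
add 4: window [5, 4] (2 distinct), len 2
add 9: window [4, 9] (2 distinct), len 2
add 5: window [9, 5] (2 distinct), len 2
add 5: window [9, 5, 5] (2 distinct), len 3
add 9: window [9, 5, 5, 9] (2 distinct), len 4
add 5: window [9, 5, 5, 9, 5] (2 distinct), len 5
add 9: window [9, 5, 5, 9, 5, 9] (2 distinct), len 6
Longest length with ≤2 distinct: 6.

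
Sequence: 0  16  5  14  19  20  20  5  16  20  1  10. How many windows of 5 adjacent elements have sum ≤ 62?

[0, 16, 5, 14, 19] → sum 54  ≤ 62 ✓
[16, 5, 14, 19, 20] → sum 74
[5, 14, 19, 20, 20] → sum 78
[14, 19, 20, 20, 5] → sum 78
[19, 20, 20, 5, 16] → sum 80
[20, 20, 5, 16, 20] → sum 81
[20, 5, 16, 20, 1] → sum 62  ≤ 62 ✓
[5, 16, 20, 1, 10] → sum 52  ≤ 62 ✓
3 windows satisfy the condition.

3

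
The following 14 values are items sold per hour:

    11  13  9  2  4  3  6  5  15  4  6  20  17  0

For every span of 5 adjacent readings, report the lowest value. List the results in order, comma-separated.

[11, 13, 9, 2, 4] → min 2
[13, 9, 2, 4, 3] → min 2
[9, 2, 4, 3, 6] → min 2
[2, 4, 3, 6, 5] → min 2
[4, 3, 6, 5, 15] → min 3
[3, 6, 5, 15, 4] → min 3
[6, 5, 15, 4, 6] → min 4
[5, 15, 4, 6, 20] → min 4
[15, 4, 6, 20, 17] → min 4
[4, 6, 20, 17, 0] → min 0

2, 2, 2, 2, 3, 3, 4, 4, 4, 0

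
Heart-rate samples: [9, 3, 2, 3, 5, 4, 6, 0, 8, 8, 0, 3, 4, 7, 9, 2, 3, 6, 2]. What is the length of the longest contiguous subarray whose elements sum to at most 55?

add 9: [9] sum 9, len 1
add 3: [9, 3] sum 12, len 2
add 2: [9, 3, 2] sum 14, len 3
add 3: [9, 3, 2, 3] sum 17, len 4
add 5: [9, 3, 2, 3, 5] sum 22, len 5
add 4: [9, 3, 2, 3, 5, 4] sum 26, len 6
add 6: [9, 3, 2, 3, 5, 4, 6] sum 32, len 7
add 0: [9, 3, 2, 3, 5, 4, 6, 0] sum 32, len 8
add 8: [9, 3, 2, 3, 5, 4, 6, 0, 8] sum 40, len 9
add 8: [9, 3, 2, 3, 5, 4, 6, 0, 8, 8] sum 48, len 10
add 0: [9, 3, 2, 3, 5, 4, 6, 0, 8, 8, 0] sum 48, len 11
add 3: [9, 3, 2, 3, 5, 4, 6, 0, 8, 8, 0, 3] sum 51, len 12
add 4: [9, 3, 2, 3, 5, 4, 6, 0, 8, 8, 0, 3, 4] sum 55, len 13
add 7: [3, 2, 3, 5, 4, 6, 0, 8, 8, 0, 3, 4, 7] sum 53, len 13
add 9: [5, 4, 6, 0, 8, 8, 0, 3, 4, 7, 9] sum 54, len 11
add 2: [4, 6, 0, 8, 8, 0, 3, 4, 7, 9, 2] sum 51, len 11
add 3: [4, 6, 0, 8, 8, 0, 3, 4, 7, 9, 2, 3] sum 54, len 12
add 6: [0, 8, 8, 0, 3, 4, 7, 9, 2, 3, 6] sum 50, len 11
add 2: [0, 8, 8, 0, 3, 4, 7, 9, 2, 3, 6, 2] sum 52, len 12
Longest length seen: 13.

13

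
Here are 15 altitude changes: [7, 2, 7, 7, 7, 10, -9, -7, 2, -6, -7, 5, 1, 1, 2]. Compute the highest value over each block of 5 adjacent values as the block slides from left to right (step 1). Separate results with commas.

7, 10, 10, 10, 10, 10, 2, 5, 5, 5, 5

(7, 2, 7, 7, 7) → max 7
(2, 7, 7, 7, 10) → max 10
(7, 7, 7, 10, -9) → max 10
(7, 7, 10, -9, -7) → max 10
(7, 10, -9, -7, 2) → max 10
(10, -9, -7, 2, -6) → max 10
(-9, -7, 2, -6, -7) → max 2
(-7, 2, -6, -7, 5) → max 5
(2, -6, -7, 5, 1) → max 5
(-6, -7, 5, 1, 1) → max 5
(-7, 5, 1, 1, 2) → max 5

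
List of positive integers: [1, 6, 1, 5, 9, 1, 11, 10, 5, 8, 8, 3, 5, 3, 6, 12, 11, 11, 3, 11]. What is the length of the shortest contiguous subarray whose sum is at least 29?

add 1: running sum 1 < 29
add 6: running sum 7 < 29
add 1: running sum 8 < 29
add 5: running sum 13 < 29
add 9: running sum 22 < 29
add 1: running sum 23 < 29
add 11: shortest ending here [6, 1, 5, 9, 1, 11] sum 33, len 6
add 10: shortest ending here [9, 1, 11, 10] sum 31, len 4
add 5: shortest ending here [9, 1, 11, 10, 5] sum 36, len 5
add 8: shortest ending here [11, 10, 5, 8] sum 34, len 4
add 8: shortest ending here [10, 5, 8, 8] sum 31, len 4
add 3: shortest ending here [10, 5, 8, 8, 3] sum 34, len 5
add 5: shortest ending here [5, 8, 8, 3, 5] sum 29, len 5
add 3: shortest ending here [5, 8, 8, 3, 5, 3] sum 32, len 6
add 6: shortest ending here [8, 8, 3, 5, 3, 6] sum 33, len 6
add 12: shortest ending here [3, 5, 3, 6, 12] sum 29, len 5
add 11: shortest ending here [6, 12, 11] sum 29, len 3
add 11: shortest ending here [12, 11, 11] sum 34, len 3
add 3: shortest ending here [12, 11, 11, 3] sum 37, len 4
add 11: shortest ending here [11, 11, 3, 11] sum 36, len 4
Shortest qualifying length: 3.

3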